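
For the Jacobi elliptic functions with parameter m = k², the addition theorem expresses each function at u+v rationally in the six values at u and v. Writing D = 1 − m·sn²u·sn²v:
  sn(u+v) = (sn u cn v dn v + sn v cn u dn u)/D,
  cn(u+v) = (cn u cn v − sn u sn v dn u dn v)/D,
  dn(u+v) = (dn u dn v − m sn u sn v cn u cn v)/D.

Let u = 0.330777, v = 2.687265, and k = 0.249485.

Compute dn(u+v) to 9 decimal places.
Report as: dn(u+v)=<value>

dn(u+v)=0.999064990

sn u = 0.3244306908788344, cn u = 0.9459094707295631, dn u = 0.996718927653382
sn v = 0.4826986694314564, cn v = -0.8757865005405721, dn v = 0.9927222974465626
m = k² = 0.062242765225
D = 1 − m·sn²u·sn²v = 0.9984735416999209
dn(u+v) = (dn u·dn v − m·sn u·sn v·cn u·cn v)/D = 0.9975399587612211/0.9984735416999209 = 0.9990649898072308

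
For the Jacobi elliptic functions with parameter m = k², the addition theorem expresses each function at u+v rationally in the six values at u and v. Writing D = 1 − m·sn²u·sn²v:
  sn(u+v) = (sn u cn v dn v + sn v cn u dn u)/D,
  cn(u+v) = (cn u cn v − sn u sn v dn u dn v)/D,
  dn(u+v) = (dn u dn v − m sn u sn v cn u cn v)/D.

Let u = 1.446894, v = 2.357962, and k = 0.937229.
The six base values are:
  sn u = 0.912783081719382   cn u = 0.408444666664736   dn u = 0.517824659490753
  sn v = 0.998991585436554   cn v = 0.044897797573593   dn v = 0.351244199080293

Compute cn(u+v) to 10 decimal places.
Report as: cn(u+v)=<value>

cn(u+v)=-0.5471227496

m = k² = 0.878398198441
D = 1 − m·sn²u·sn²v = 0.2696176655195822
cn(u+v) = (cn u·cn v − sn u·sn v·dn u·dn v)/D = -0.147513958493956/0.2696176655195822 = -0.5471227495782991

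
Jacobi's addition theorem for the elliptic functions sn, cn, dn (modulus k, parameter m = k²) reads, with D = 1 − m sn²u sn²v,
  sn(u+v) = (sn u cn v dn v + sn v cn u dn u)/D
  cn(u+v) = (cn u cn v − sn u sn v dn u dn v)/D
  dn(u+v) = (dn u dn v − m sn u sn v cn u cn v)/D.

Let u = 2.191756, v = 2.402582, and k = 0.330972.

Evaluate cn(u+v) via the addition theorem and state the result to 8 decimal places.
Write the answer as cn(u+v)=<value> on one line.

sn u = 0.8547361721350456, cn u = -0.5190626898977903, dn u = 0.9591512558835199
sn v = 0.7322961968763886, cn v = -0.6809862553975502, dn v = 0.9701840070812211
m = k² = 0.109542464784
D = 1 − m·sn²u·sn²v = 0.9570839015346159
cn(u+v) = (cn u·cn v − sn u·sn v·dn u·dn v)/D = -0.2289773518015659/0.9570839015346159 = -0.2392448054286745

cn(u+v)=-0.23924481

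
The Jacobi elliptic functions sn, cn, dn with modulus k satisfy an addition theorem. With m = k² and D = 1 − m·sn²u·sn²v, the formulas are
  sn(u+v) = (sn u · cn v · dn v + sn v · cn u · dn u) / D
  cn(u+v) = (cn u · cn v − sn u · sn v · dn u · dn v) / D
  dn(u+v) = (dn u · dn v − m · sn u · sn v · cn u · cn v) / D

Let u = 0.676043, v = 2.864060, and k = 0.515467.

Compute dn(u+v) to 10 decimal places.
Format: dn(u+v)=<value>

dn(u+v)=0.9969800640

sn u = 0.6159617698009787, cn u = 0.7877760456777333, dn u = 0.9482556046680445
sn v = 0.4956850470827994, cn v = -0.8685023512337332, dn v = 0.9668066020180451
m = k² = 0.265706228089
D = 1 − m·sn²u·sn²v = 0.9752302920070932
dn(u+v) = (dn u·dn v − m·sn u·sn v·cn u·cn v)/D = 0.9722851589477139/0.9752302920070932 = 0.9969800640079401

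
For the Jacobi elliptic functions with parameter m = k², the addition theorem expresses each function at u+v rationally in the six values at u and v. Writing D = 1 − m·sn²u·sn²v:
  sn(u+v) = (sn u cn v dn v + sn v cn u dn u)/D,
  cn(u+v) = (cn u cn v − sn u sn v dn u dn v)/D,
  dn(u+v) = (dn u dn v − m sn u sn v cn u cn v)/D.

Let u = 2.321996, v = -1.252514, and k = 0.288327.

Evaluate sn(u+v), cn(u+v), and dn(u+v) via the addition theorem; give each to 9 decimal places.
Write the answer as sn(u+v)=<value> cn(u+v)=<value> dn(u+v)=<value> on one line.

sn(u+v)=0.870405241 cn(u+v)=0.492335979 dn(u+v)=0.967997113

sn u = 0.7706471099161016, cn u = -0.6372621375681753, dn u = 0.9750014793311086
sn v = -0.9433714773979982, cn v = 0.3317382335998041, dn v = 0.9622974017565705
m = k² = 0.083132458929
D = 1 − m·sn²u·sn²v = 0.9560612986079403
sn(u+v) = (sn u·cn v·dn v + sn v·cn u·dn u)/D = 0.8321607648787634/0.9560612986079403 = 0.8704052408463971
cn(u+v) = (cn u·cn v − sn u·sn v·dn u·dn v)/D = 0.4707033759091734/0.9560612986079403 = 0.4923359794968529
dn(u+v) = (dn u·dn v − m·sn u·sn v·cn u·cn v)/D = 0.9254645764718694/0.9560612986079403 = 0.9679971125485146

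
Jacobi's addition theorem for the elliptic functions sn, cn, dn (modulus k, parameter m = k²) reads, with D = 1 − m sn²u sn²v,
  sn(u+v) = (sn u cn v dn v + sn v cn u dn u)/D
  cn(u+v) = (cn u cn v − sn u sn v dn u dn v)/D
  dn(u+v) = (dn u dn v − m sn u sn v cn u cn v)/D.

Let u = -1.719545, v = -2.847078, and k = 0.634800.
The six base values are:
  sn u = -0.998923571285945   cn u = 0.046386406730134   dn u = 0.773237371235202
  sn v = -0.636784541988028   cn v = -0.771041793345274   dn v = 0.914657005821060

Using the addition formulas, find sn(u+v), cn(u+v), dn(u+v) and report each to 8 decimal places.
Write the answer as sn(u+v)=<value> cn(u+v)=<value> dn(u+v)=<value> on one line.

sn(u+v)=0.81443387 cn(u+v)=-0.58025638 dn(u+v)=0.85598381

m = k² = 0.40297104
D = 1 − m·sn²u·sn²v = 0.8369490313819314
sn(u+v) = (sn u·cn v·dn v + sn v·cn u·dn u)/D = 0.6816396398380689/0.8369490313819314 = 0.8144338714540085
cn(u+v) = (cn u·cn v − sn u·sn v·dn u·dn v)/D = -0.4856450169955221/0.8369490313819314 = -0.5802563821522651
dn(u+v) = (dn u·dn v − m·sn u·sn v·cn u·cn v)/D = 0.7164148237271365/0.8369490313819314 = 0.8559838136669153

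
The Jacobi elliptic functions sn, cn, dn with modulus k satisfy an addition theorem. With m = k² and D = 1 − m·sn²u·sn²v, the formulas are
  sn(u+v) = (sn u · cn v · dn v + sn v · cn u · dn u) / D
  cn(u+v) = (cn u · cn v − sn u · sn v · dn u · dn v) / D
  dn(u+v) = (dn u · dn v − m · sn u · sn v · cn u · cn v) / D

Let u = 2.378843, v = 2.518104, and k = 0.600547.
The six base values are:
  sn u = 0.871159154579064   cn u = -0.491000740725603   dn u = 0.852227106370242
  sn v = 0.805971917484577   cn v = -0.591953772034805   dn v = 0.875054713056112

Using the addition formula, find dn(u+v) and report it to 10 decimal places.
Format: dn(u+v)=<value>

dn(u+v)=0.8174942435

m = k² = 0.360656699209
D = 1 − m·sn²u·sn²v = 0.8222011969211503
dn(u+v) = (dn u·dn v − m·sn u·sn v·cn u·cn v)/D = 0.6721447454861445/0.8222011969211503 = 0.8174942435052228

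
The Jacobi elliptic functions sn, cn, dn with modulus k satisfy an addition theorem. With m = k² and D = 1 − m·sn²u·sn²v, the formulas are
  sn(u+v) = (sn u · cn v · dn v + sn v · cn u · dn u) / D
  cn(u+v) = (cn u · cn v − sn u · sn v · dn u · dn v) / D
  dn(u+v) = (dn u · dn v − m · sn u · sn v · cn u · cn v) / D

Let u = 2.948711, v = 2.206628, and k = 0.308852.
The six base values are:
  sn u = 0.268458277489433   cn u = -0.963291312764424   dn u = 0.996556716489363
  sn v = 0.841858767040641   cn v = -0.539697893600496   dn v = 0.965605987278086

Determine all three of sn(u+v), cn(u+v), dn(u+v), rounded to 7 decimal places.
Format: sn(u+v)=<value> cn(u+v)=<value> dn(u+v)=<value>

sn(u+v)=-0.9527079 cn(u+v)=0.3038876 dn(u+v)=0.9557298

m = k² = 0.095389557904
D = 1 − m·sn²u·sn²v = 0.9951277124369342
sn(u+v) = (sn u·cn v·dn v + sn v·cn u·dn u)/D = -0.9480660314047957/0.9951277124369342 = -0.9527078982486672
cn(u+v) = (cn u·cn v − sn u·sn v·dn u·dn v)/D = 0.3024069512367838/0.9951277124369342 = 0.3038875789080677
dn(u+v) = (dn u·dn v − m·sn u·sn v·cn u·cn v)/D = 0.9510732064620217/0.9951277124369342 = 0.9557297968649382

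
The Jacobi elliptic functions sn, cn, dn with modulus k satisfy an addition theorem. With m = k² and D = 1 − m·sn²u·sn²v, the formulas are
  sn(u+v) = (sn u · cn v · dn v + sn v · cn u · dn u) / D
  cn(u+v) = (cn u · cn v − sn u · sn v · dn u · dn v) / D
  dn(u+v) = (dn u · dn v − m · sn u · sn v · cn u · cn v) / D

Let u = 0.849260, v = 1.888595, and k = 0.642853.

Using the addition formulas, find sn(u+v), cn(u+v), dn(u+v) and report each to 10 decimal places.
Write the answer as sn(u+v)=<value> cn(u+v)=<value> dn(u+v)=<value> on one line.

sn(u+v)=0.7181116081 cn(u+v)=-0.6959279548 dn(u+v)=0.8870672603

sn u = 0.7263550135558916, cn u = 0.6873197176585439, dn u = 0.8842892647653204
sn v = 0.9969589707180565, cn v = -0.07792824073975579, dn v = 0.7676259961850121
m = k² = 0.413259979609
D = 1 − m·sn²u·sn²v = 0.7832915738562334
sn(u+v) = (sn u·cn v·dn v + sn v·cn u·dn u)/D = 0.5624907717298686/0.7832915738562334 = 0.7181116081214338
cn(u+v) = (cn u·cn v − sn u·sn v·dn u·dn v)/D = -0.545114503010984/0.7832915738562334 = -0.695927954806565
dn(u+v) = (dn u·dn v − m·sn u·sn v·cn u·cn v)/D = 0.6948323104173327/0.7832915738562334 = 0.8870672602752437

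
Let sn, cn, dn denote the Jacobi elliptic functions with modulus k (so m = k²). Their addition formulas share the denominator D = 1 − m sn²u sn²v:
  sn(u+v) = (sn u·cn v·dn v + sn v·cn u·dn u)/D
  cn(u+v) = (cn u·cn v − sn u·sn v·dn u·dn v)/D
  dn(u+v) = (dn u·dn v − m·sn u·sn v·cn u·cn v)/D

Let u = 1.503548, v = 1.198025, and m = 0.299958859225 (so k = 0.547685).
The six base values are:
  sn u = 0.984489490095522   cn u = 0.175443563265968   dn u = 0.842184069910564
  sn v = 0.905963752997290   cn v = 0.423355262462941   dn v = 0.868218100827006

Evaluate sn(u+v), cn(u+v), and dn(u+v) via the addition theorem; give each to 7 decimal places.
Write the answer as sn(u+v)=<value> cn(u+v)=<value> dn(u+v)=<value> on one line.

sn(u+v)=0.6510868 cn(u+v)=-0.7590033 dn(u+v)=0.9342608

m = k² = 0.299958859225
D = 1 − m·sn²u·sn²v = 0.7613807336873647
sn(u+v) = (sn u·cn v·dn v + sn v·cn u·dn u)/D = 0.4957249616773597/0.7613807336873647 = 0.651086821276085
cn(u+v) = (cn u·cn v − sn u·sn v·dn u·dn v)/D = -0.5778904602087579/0.7613807336873647 = -0.759003261627118
dn(u+v) = (dn u·dn v − m·sn u·sn v·cn u·cn v)/D = 0.7113281664664706/0.7613807336873647 = 0.9342607909468767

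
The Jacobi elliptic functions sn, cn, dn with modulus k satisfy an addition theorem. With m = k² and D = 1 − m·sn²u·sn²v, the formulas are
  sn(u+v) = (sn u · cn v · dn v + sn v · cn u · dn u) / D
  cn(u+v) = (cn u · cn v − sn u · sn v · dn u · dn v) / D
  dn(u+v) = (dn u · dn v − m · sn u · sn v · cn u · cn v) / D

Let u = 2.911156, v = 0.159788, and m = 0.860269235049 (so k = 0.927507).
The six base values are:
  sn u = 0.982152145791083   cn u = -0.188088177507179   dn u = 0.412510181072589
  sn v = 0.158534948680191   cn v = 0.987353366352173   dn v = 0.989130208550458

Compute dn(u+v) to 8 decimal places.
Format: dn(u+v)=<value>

dn(u+v)=0.44212296

m = k² = 0.860269235049
D = 1 − m·sn²u·sn²v = 0.9791434743289064
dn(u+v) = (dn u·dn v − m·sn u·sn v·cn u·cn v)/D = 0.4329018082870632/0.9791434743289064 = 0.4421229570914202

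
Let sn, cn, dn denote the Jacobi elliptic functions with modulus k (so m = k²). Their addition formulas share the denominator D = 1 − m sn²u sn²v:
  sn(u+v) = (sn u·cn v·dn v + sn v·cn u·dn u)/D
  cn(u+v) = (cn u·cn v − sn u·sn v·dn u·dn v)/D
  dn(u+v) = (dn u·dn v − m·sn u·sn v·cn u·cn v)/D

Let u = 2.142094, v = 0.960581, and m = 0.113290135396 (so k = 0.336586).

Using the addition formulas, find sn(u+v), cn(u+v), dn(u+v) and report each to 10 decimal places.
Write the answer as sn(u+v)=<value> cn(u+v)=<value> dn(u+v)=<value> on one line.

sn(u+v)=0.1336083492 cn(u+v)=-0.9910342118 dn(u+v)=0.9989883063

sn u = 0.8796802386879896, cn u = -0.4755656396984981, dn u = 0.9551606487800007
sn v = 0.8114907233047301, cn v = 0.5843653018364163, dn v = 0.9619753104576305
m = k² = 0.113290135396
D = 1 − m·sn²u·sn²v = 0.9422690257211442
sn(u+v) = (sn u·cn v·dn v + sn v·cn u·dn u)/D = 0.1258950089880927/0.9422690257211442 = 0.1336083491566984
cn(u+v) = (cn u·cn v − sn u·sn v·dn u·dn v)/D = -0.9338208412459867/0.9422690257211442 = -0.9910342118391382
dn(u+v) = (dn u·dn v − m·sn u·sn v·cn u·cn v)/D = 0.9413157381003985/0.9422690257211442 = 0.998988306317279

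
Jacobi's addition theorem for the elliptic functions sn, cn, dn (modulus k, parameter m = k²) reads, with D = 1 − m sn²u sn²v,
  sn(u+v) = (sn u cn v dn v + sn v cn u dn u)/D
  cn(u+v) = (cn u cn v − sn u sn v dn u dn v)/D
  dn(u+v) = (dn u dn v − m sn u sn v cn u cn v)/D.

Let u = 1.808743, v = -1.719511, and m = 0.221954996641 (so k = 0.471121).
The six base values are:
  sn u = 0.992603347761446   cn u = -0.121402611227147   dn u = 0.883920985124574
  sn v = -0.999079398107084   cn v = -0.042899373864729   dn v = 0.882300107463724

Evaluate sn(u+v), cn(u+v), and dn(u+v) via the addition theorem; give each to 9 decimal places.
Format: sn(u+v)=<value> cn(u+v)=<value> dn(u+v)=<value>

m = k² = 0.221954996641
D = 1 − m·sn²u·sn²v = 0.7817187638491665
sn(u+v) = (sn u·cn v·dn v + sn v·cn u·dn u)/D = 0.06964136765272933/0.7817187638491665 = 0.08908749651833445
cn(u+v) = (cn u·cn v − sn u·sn v·dn u·dn v)/D = 0.7786104967603033/0.7817187638491665 = 0.9960238039143923
dn(u+v) = (dn u·dn v − m·sn u·sn v·cn u·cn v)/D = 0.7810299365305451/0.7817187638491665 = 0.9991188297499351

sn(u+v)=0.089087497 cn(u+v)=0.996023804 dn(u+v)=0.999118830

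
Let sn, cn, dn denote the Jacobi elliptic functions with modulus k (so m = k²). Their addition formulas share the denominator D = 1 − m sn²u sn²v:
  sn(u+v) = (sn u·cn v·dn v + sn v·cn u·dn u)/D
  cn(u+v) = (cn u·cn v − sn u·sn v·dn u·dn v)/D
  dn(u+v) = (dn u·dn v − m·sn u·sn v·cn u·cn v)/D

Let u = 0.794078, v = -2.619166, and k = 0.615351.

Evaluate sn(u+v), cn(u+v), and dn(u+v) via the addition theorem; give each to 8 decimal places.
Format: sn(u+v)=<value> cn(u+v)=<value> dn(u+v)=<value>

sn u = 0.6935491575446574, cn u = 0.720409304540895, dn u = 0.9043572871000025
sn v = -0.7625048726931963, cn v = -0.646982472033928, dn v = 0.8830876090114957
m = k² = 0.378656853201
D = 1 − m·sn²u·sn²v = 0.8941025347208575
sn(u+v) = (sn u·cn v·dn v + sn v·cn u·dn u)/D = -0.8930314748035704/0.8941025347208575 = -0.9988020837927481
cn(u+v) = (cn u·cn v − sn u·sn v·dn u·dn v)/D = -0.04375074404421246/0.8941025347208575 = -0.04893258026370725
dn(u+v) = (dn u·dn v − m·sn u·sn v·cn u·cn v)/D = 0.7052932209193722/0.8941025347208575 = 0.788828119293463

sn(u+v)=-0.99880208 cn(u+v)=-0.04893258 dn(u+v)=0.78882812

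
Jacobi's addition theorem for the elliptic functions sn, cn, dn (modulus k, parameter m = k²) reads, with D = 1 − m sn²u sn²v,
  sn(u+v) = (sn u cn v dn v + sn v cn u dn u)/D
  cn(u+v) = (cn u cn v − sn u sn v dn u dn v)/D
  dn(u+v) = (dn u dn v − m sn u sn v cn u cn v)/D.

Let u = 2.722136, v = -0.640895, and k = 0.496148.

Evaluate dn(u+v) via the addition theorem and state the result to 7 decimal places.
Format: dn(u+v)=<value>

sn u = 0.5932705018710798, cn u = -0.8050031749065572, dn u = 0.9556976998073576
sn v = -0.5899378831941219, cn v = 0.8074486324048351, dn v = 0.956205395497157
m = k² = 0.246162837904
D = 1 − m·sn²u·sn²v = 0.9698463026479966
dn(u+v) = (dn u·dn v − m·sn u·sn v·cn u·cn v)/D = 0.857842523304669/0.9698463026479966 = 0.8845138873680079

dn(u+v)=0.8845139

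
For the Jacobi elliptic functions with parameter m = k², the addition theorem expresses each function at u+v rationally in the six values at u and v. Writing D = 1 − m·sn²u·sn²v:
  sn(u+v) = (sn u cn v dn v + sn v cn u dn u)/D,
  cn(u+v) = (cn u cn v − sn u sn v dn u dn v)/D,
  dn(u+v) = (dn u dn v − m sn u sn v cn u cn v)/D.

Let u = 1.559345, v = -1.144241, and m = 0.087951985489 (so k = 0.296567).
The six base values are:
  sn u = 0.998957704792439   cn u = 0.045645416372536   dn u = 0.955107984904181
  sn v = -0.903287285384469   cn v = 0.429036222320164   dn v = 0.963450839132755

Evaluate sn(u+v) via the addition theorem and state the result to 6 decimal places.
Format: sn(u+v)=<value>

m = k² = 0.087951985489
D = 1 − m·sn²u·sn²v = 0.928387036843507
sn(u+v) = (sn u·cn v·dn v + sn v·cn u·dn u)/D = 0.3735444851839775/0.928387036843507 = 0.402358574990469

sn(u+v)=0.402359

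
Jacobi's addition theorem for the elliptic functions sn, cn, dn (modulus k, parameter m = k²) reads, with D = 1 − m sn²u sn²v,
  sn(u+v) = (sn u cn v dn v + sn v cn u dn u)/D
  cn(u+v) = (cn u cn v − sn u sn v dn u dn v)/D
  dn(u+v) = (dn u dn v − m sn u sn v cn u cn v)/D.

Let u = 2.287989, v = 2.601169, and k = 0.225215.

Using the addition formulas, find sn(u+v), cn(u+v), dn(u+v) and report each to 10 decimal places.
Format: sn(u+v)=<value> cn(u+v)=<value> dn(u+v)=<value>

sn(u+v)=-0.9937011762 cn(u+v)=0.1120623594 dn(u+v)=0.9746359149

sn u = 0.7767369114629277, cn u = -0.6298251903274686, dn u = 0.9845803747050513
sn v = 0.5479292133658346, cn v = -0.8365247020502728, dn v = 0.9923567788645118
m = k² = 0.050721796225
D = 1 − m·sn²u·sn²v = 0.9908126254003881
sn(u+v) = (sn u·cn v·dn v + sn v·cn u·dn u)/D = -0.984571671270014/0.9908126254003881 = -0.9937011762159852
cn(u+v) = (cn u·cn v − sn u·sn v·dn u·dn v)/D = 0.1110328004932834/0.9908126254003881 = 0.1120623593673072
dn(u+v) = (dn u·dn v − m·sn u·sn v·cn u·cn v)/D = 0.9656815696914547/0.9908126254003881 = 0.9746359149402463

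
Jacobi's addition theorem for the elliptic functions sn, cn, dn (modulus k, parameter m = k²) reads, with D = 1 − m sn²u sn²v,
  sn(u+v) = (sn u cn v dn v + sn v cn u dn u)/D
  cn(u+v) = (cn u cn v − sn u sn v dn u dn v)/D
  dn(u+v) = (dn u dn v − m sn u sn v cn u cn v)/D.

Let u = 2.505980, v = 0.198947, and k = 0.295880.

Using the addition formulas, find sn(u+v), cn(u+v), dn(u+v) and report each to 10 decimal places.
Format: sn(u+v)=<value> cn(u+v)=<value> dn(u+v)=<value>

sn(u+v)=0.4857354925 cn(u+v)=-0.8741058467 dn(u+v)=0.9896184765

sn u = 0.6467384327861046, cn u = -0.7627118719132234, dn u = 0.9815205097153995
sn v = 0.1975254899643422, cn v = 0.9802977511013409, dn v = 0.998290697810868
m = k² = 0.0875449744
D = 1 − m·sn²u·sn²v = 0.9985713203610858
sn(u+v) = (sn u·cn v·dn v + sn v·cn u·dn u)/D = 0.4850415321416412/0.9985713203610858 = 0.4857354925497449
cn(u+v) = (cn u·cn v − sn u·sn v·dn u·dn v)/D = -0.8728570294987442/0.9985713203610858 = -0.8741058467242149
dn(u+v) = (dn u·dn v − m·sn u·sn v·cn u·cn v)/D = 0.9882046287288205/0.9985713203610858 = 0.9896184764964842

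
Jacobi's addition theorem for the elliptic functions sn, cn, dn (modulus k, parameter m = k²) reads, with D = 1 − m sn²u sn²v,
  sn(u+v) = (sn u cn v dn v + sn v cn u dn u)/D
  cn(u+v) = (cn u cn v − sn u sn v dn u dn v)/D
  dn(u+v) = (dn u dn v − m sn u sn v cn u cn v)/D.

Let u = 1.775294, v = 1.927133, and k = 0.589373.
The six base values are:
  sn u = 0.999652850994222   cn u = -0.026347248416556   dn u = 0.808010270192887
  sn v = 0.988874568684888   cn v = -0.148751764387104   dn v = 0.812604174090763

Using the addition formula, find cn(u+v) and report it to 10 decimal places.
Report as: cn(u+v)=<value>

m = k² = 0.347360533129
D = 1 − m·sn²u·sn²v = 0.6605613381142869
cn(u+v) = (cn u·cn v − sn u·sn v·dn u·dn v)/D = -0.645143044054405/0.6605613381142869 = -0.9766588003713679

cn(u+v)=-0.9766588004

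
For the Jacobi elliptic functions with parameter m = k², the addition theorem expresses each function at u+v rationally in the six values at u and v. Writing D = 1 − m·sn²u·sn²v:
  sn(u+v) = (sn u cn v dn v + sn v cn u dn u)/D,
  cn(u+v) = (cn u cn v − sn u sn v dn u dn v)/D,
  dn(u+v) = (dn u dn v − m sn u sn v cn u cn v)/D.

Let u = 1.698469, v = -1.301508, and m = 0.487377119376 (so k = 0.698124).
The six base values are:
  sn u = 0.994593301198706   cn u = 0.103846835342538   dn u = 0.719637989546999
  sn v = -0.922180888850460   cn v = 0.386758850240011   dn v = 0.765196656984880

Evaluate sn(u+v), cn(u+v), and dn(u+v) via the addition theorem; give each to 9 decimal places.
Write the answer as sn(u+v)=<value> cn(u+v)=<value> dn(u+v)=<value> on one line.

sn(u+v)=0.382087450 cn(u+v)=0.924126171 dn(u+v)=0.963767303

m = k² = 0.487377119376
D = 1 − m·sn²u·sn²v = 0.5899956807734572
sn(u+v) = (sn u·cn v·dn v + sn v·cn u·dn u)/D = 0.2254299452011352/0.5899956807734572 = 0.3820874500396459
cn(u+v) = (cn u·cn v − sn u·sn v·dn u·dn v)/D = 0.5452304495696736/0.5899956807734572 = 0.9241261713219689
dn(u+v) = (dn u·dn v − m·sn u·sn v·cn u·cn v)/D = 0.5686185462291347/0.5899956807734572 = 0.9637673033194106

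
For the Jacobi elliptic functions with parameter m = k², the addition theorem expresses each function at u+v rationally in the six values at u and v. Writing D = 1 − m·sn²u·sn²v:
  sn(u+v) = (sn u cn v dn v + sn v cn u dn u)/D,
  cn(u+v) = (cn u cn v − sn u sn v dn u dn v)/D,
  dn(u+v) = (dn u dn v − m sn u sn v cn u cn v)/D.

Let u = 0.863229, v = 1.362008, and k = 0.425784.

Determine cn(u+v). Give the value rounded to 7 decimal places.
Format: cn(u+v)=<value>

sn u = 0.7489932983091848, cn u = 0.6625775721286742, dn u = 0.947785217489936
sn v = 0.9660002184645299, cn v = 0.2585412499514932, dn v = 0.9114966770389824
m = k² = 0.181292014656
D = 1 − m·sn²u·sn²v = 0.9050950230309164
cn(u+v) = (cn u·cn v − sn u·sn v·dn u·dn v)/D = -0.453754163306139/0.9050950230309164 = -0.5013331769151044

cn(u+v)=-0.5013332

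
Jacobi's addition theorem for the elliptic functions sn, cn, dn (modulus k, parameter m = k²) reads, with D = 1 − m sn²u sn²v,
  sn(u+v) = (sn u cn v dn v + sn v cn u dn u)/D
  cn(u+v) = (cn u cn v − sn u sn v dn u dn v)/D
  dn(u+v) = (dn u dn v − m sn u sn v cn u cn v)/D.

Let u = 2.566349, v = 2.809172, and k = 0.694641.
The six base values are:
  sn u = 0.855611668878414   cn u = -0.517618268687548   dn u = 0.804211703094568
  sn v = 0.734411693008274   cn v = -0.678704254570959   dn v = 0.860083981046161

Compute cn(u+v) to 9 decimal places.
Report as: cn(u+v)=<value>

m = k² = 0.482526118881
D = 1 − m·sn²u·sn²v = 0.8094743771720517
cn(u+v) = (cn u·cn v − sn u·sn v·dn u·dn v)/D = -0.08332811467956526/0.8094743771720517 = -0.1029410158363222

cn(u+v)=-0.102941016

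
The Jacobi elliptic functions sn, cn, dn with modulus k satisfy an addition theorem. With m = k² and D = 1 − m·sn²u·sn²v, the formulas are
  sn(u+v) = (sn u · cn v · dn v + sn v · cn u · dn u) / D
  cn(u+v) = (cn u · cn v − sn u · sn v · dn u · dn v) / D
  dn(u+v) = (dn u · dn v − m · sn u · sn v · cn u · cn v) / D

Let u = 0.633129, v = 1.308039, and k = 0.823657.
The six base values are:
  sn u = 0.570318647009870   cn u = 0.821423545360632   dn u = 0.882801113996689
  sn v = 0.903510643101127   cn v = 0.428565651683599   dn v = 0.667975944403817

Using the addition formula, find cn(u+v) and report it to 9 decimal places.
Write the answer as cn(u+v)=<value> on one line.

cn(u+v)=0.058757387

m = k² = 0.678410853649
D = 1 − m·sn²u·sn²v = 0.8198665048204425
cn(u+v) = (cn u·cn v − sn u·sn v·dn u·dn v)/D = 0.04817321324916964/0.8198665048204425 = 0.05875738667933504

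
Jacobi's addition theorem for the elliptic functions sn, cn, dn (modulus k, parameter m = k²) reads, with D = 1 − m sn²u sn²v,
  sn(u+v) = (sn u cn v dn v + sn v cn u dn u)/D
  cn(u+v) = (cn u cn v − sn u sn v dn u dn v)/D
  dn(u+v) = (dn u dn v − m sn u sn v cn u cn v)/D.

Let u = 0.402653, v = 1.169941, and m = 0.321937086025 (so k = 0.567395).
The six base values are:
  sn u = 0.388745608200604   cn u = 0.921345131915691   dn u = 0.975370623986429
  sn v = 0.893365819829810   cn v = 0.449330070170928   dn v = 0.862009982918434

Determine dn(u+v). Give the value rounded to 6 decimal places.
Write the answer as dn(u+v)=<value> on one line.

m = k² = 0.321937086025
D = 1 − m·sn²u·sn²v = 0.9611706013371885
dn(u+v) = (dn u·dn v − m·sn u·sn v·cn u·cn v)/D = 0.7944927870298489/0.9611706013371885 = 0.8265887303716363

dn(u+v)=0.826589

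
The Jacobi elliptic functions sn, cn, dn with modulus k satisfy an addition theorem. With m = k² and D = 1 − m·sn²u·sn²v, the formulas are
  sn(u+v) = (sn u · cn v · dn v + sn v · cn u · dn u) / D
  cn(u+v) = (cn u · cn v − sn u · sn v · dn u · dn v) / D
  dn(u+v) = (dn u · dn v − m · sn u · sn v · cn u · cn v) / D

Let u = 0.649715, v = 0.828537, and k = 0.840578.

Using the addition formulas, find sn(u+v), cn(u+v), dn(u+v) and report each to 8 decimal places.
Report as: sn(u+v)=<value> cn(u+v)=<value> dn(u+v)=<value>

sn(u+v)=0.94179033 cn(u+v)=0.33620081 dn(u+v)=0.61097715

sn u = 0.5813056140471429, cn u = 0.8136853096113227, dn u = 0.8724895840545276
sn v = 0.6967554656868022, cn v = 0.7173087348105887, dn v = 0.8105443119996856
m = k² = 0.706571374084
D = 1 − m·sn²u·sn²v = 0.8840886827164388
sn(u+v) = (sn u·cn v·dn v + sn v·cn u·dn u)/D = 0.8326261679437908/0.8840886827164388 = 0.9417903251351153
cn(u+v) = (cn u·cn v − sn u·sn v·dn u·dn v)/D = 0.2972313297122738/0.8840886827164388 = 0.3362008082707324
dn(u+v) = (dn u·dn v − m·sn u·sn v·cn u·cn v)/D = 0.5401579876251451/0.8840886827164388 = 0.6109771544246704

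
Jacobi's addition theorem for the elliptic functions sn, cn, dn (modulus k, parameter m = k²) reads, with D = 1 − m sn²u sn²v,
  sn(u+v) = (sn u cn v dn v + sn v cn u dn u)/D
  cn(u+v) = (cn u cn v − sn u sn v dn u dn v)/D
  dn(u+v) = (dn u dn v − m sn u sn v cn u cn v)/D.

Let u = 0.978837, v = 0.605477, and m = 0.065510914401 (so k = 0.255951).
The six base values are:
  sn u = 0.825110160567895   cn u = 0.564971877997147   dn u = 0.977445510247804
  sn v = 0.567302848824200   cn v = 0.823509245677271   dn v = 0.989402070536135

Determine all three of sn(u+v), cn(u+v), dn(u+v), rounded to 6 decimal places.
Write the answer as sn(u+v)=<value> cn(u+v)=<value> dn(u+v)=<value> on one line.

sn(u+v)=0.999919 cn(u+v)=0.012762 dn(u+v)=0.966695

m = k² = 0.065510914401
D = 1 − m·sn²u·sn²v = 0.9856461811642595
sn(u+v) = (sn u·cn v·dn v + sn v·cn u·dn u)/D = 0.9855659157298275/0.9856461811642595 = 0.9999185656719765
cn(u+v) = (cn u·cn v − sn u·sn v·dn u·dn v)/D = 0.01257856093974295/0.9856461811642595 = 0.01276174065310634
dn(u+v) = (dn u·dn v − m·sn u·sn v·cn u·cn v)/D = 0.952819506220486/0.9856461811642595 = 0.9666952750681809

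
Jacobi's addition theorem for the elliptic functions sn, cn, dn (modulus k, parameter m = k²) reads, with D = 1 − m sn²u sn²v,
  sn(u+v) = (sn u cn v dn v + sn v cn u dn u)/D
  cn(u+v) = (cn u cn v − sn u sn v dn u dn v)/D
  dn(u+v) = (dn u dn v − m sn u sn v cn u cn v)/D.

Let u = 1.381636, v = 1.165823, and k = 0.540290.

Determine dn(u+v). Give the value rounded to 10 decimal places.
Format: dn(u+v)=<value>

sn u = 0.9618668168122722, cn u = 0.2735182383597606, dn u = 0.854356716302584
sn v = 0.8944695329256653, cn v = 0.447128901624288, dn v = 0.8754697377130208
m = k² = 0.2919132841
D = 1 − m·sn²u·sn²v = 0.7839198620626567
dn(u+v) = (dn u·dn v − m·sn u·sn v·cn u·cn v)/D = 0.7172482475369405/0.7839198620626567 = 0.9149509819150528

dn(u+v)=0.9149509819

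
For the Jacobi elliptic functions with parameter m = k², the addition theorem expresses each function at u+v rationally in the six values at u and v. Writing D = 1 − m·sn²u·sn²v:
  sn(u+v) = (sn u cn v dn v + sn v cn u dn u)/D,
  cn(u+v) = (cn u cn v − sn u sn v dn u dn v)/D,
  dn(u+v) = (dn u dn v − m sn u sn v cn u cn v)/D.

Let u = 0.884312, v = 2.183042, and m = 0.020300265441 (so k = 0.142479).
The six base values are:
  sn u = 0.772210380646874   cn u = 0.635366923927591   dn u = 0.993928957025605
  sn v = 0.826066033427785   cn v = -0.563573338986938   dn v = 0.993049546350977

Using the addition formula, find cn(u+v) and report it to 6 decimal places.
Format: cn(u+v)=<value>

m = k² = 0.020300265441
D = 1 − m·sn²u·sn²v = 0.9917395726191898
cn(u+v) = (cn u·cn v − sn u·sn v·dn u·dn v)/D = -0.9876931713391039/0.9917395726191898 = -0.995919895311428

cn(u+v)=-0.995920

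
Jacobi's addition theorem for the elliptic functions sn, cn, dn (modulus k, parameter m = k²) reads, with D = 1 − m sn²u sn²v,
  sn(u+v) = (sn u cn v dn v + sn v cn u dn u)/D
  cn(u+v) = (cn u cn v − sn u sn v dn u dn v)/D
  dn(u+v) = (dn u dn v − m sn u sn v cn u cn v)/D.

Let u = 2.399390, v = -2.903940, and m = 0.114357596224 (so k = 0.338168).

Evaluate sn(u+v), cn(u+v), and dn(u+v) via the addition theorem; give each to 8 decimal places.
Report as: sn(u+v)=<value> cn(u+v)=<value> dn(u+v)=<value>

sn(u+v)=-0.48137807 cn(u+v)=0.87651306 dn(u+v)=0.98666129

sn u = 0.7369627622607701, cn u = -0.6759333451169395, dn u = 0.9684476111626669
sn v = -0.3269335668053097, cn v = -0.945047323098668, dn v = 0.9938696215392232
m = k² = 0.114357596224
D = 1 − m·sn²u·sn²v = 0.9933614209451442
sn(u+v) = (sn u·cn v·dn v + sn v·cn u·dn u)/D = -0.4781824082436409/0.9933614209451442 = -0.4813780746474623
cn(u+v) = (cn u·cn v − sn u·sn v·dn u·dn v)/D = 0.8706942615341323/0.9933614209451442 = 0.8765130627941047
dn(u+v) = (dn u·dn v − m·sn u·sn v·cn u·cn v)/D = 0.9801112619815404/0.9933614209451442 = 0.9866612909619574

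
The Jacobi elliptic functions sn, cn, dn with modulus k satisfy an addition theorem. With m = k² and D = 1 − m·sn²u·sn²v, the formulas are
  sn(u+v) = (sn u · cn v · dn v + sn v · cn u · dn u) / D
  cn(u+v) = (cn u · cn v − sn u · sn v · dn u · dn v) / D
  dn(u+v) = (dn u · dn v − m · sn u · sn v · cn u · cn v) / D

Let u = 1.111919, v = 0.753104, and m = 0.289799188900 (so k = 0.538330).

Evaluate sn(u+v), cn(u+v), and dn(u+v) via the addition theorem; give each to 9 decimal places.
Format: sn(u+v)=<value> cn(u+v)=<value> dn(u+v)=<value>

sn u = 0.8724798419798081, cn u = 0.4886501052275433, dn u = 0.8828356302220837
sn v = 0.6704207964258635, cn v = 0.7419811019963453, dn v = 0.9326015679419902
m = k² = 0.2897991889
D = 1 − m·sn²u·sn²v = 0.9008476699970491
sn(u+v) = (sn u·cn v·dn v + sn v·cn u·dn u)/D = 0.8929502715054397/0.9008476699970491 = 0.9912333696865361
cn(u+v) = (cn u·cn v − sn u·sn v·dn u·dn v)/D = -0.1190224229188511/0.9008476699970491 = -0.132122696081615
dn(u+v) = (dn u·dn v − m·sn u·sn v·cn u·cn v)/D = 0.7618741293512738/0.9008476699970491 = 0.8457302546542297

sn(u+v)=0.991233370 cn(u+v)=-0.132122696 dn(u+v)=0.845730255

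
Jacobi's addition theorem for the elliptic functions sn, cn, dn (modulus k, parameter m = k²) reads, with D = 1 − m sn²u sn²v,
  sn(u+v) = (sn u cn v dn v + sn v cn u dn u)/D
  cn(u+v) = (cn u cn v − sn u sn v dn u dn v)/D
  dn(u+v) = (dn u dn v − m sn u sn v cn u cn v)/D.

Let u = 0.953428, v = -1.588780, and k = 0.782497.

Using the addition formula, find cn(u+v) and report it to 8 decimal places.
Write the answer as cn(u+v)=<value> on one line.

cn(u+v)=0.81883638

sn u = 0.7710216090939024, cn u = 0.6368089810219777, dn u = 0.7974976165584731
sn v = -0.9721938540753393, cn v = 0.2341775183448187, dn v = 0.6490581771916903
m = k² = 0.612301555009
D = 1 − m·sn²u·sn²v = 0.6559637502231885
cn(u+v) = (cn u·cn v − sn u·sn v·dn u·dn v)/D = 0.5371269858197863/0.6559637502231885 = 0.8188363848414359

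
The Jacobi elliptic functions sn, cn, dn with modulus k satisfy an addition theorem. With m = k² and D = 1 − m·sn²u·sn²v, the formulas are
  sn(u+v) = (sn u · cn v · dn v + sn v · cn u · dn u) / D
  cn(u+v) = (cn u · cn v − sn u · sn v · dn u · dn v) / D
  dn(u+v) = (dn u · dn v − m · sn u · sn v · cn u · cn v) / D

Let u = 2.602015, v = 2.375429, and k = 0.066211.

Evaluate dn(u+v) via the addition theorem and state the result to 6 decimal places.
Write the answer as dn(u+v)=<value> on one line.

dn(u+v)=0.997950

sn u = 0.5166374417381241, cn u = -0.8562042710675335, dn u = 0.9994147665332214
sn v = 0.6956465612055456, cn v = -0.718384202139008, dn v = 0.9989387001485529
m = k² = 0.004383896521
D = 1 − m·sn²u·sn²v = 0.9994337485411352
dn(u+v) = (dn u·dn v − m·sn u·sn v·cn u·cn v)/D = 0.9973849869336129/0.9994337485411352 = 0.9979500776209401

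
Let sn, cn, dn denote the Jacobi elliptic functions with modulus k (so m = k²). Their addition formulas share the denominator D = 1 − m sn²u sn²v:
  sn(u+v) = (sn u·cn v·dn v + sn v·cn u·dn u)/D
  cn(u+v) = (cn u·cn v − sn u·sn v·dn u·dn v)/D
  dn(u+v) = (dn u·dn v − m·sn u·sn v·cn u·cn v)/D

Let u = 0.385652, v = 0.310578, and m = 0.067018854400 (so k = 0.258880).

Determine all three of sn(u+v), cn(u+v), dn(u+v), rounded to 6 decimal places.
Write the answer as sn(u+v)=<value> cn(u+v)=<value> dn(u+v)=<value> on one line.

sn u = 0.3755873053349488, cn u = 0.926787017642798, dn u = 0.9952617394863031
sn v = 0.3052965859938166, cn v = 0.9522573153200348, dn v = 0.9968718274149321
m = k² = 0.0670188544
D = 1 − m·sn²u·sn²v = 0.9991188239082945
sn(u+v) = (sn u·cn v·dn v + sn v·cn u·dn u)/D = 0.6381411958298236/0.9991188239082945 = 0.6387040065300544
cn(u+v) = (cn u·cn v − sn u·sn v·dn u·dn v)/D = 0.7687745043071969/0.9991188239082945 = 0.769452527478113
dn(u+v) = (dn u·dn v − m·sn u·sn v·cn u·cn v)/D = 0.9853662902041006/0.9991188239082945 = 0.9862353372040399

sn(u+v)=0.638704 cn(u+v)=0.769453 dn(u+v)=0.986235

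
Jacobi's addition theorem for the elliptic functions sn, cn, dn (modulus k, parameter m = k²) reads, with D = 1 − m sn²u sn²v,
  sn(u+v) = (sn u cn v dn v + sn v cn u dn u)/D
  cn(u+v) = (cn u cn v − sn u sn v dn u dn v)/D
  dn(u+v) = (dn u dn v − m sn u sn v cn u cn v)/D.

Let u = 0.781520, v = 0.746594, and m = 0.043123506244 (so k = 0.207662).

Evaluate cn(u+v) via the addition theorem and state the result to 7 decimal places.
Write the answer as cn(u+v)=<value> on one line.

cn(u+v)=0.0586993

sn u = 0.702202930246066, cn u = 0.7119768568948281, dn u = 0.989311010430792
sn v = 0.677178316516058, cn v = 0.7358189503135113, dn v = 0.9900630451501006
m = k² = 0.043123506244
D = 1 − m·sn²u·sn²v = 0.9902490837475265
cn(u+v) = (cn u·cn v − sn u·sn v·dn u·dn v)/D = 0.05812693678093924/0.9902490837475265 = 0.05869930882537353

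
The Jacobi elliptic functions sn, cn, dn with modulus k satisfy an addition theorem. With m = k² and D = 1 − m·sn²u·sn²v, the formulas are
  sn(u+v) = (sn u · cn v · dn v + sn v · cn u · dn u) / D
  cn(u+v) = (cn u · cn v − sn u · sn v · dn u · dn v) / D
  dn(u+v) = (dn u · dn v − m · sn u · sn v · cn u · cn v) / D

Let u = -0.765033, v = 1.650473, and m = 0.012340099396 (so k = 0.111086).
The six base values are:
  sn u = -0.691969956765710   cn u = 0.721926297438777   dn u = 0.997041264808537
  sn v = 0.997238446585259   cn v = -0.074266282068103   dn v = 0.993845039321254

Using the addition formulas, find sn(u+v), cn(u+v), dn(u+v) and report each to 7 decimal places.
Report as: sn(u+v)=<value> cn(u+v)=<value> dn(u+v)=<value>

sn(u+v)=0.7734210 cn(u+v)=0.6338927 dn(u+v)=0.9963024

m = k² = 0.012340099396
D = 1 − m·sn²u·sn²v = 0.9941238731412691
sn(u+v) = (sn u·cn v·dn v + sn v·cn u·dn u)/D = 0.7688763016530298/0.9941238731412691 = 0.7734210216916995
cn(u+v) = (cn u·cn v − sn u·sn v·dn u·dn v)/D = 0.6301678410596317/0.9941238731412691 = 0.6338926748317634
dn(u+v) = (dn u·dn v − m·sn u·sn v·cn u·cn v)/D = 0.9904479638636257/0.9941238731412691 = 0.9963023629379022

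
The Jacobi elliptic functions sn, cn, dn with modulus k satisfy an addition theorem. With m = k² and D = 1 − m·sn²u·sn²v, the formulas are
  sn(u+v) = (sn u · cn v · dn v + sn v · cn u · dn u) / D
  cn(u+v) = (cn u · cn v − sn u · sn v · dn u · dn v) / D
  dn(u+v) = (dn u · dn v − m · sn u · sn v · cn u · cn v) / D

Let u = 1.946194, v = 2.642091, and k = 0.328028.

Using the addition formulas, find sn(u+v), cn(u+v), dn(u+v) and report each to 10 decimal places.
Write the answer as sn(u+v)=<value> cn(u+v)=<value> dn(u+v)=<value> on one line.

sn(u+v)=-0.9701084453 cn(u+v)=-0.2426718038 dn(u+v)=0.9480159767

sn u = 0.9515078407120641, cn u = -0.3076244936013145, dn u = 0.9500422873682835
sn v = 0.5531338582030403, cn v = -0.8330923927809082, dn v = 0.983401390608155
m = k² = 0.107602368784
D = 1 − m·sn²u·sn²v = 0.9701937691270592
sn(u+v) = (sn u·cn v·dn v + sn v·cn u·dn u)/D = -0.9411931690148337/0.9701937691270592 = -0.9701084453074575
cn(u+v) = (cn u·cn v − sn u·sn v·dn u·dn v)/D = -0.2354386719568051/0.9701937691270592 = -0.2426718037662138
dn(u+v) = (dn u·dn v − m·sn u·sn v·cn u·cn v)/D = 0.9197591936587742/0.9701937691270592 = 0.9480159767324996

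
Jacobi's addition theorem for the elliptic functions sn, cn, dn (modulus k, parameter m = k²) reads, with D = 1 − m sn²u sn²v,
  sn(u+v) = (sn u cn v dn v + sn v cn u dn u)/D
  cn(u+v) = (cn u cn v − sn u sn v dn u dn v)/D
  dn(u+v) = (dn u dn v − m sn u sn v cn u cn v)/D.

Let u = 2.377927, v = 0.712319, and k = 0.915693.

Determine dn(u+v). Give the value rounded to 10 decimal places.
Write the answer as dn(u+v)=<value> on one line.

dn(u+v)=0.4933860596

sn u = 0.9999573688427155, cn u = -0.009233661091538224, dn u = 0.4019674366639484
sn v = 0.6188560922667851, cn v = 0.7855043838606404, dn v = 0.8239364621222695
m = k² = 0.838493670249
D = 1 − m·sn²u·sn²v = 0.6788986732077188
dn(u+v) = (dn u·dn v − m·sn u·sn v·cn u·cn v)/D = 0.3349591412361273/0.6788986732077188 = 0.4933860595919028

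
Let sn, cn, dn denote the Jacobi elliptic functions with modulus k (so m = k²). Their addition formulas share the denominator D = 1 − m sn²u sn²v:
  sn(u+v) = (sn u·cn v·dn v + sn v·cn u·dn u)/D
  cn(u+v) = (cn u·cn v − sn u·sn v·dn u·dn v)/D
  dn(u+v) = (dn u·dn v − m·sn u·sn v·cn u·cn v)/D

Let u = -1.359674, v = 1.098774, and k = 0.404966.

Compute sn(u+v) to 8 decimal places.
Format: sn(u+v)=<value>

sn u = -0.9667450048767648, cn u = 0.2557422443512686, dn u = 0.9201785937864016
sn v = 0.8773770638610988, cn v = 0.4798015087621937, dn v = 0.9347493302372254
m = k² = 0.163997461156
D = 1 − m·sn²u·sn²v = 0.8820131647169745
sn(u+v) = (sn u·cn v·dn v + sn v·cn u·dn u)/D = -0.2271076061617018/0.8820131647169745 = -0.2574877737052569

sn(u+v)=-0.25748777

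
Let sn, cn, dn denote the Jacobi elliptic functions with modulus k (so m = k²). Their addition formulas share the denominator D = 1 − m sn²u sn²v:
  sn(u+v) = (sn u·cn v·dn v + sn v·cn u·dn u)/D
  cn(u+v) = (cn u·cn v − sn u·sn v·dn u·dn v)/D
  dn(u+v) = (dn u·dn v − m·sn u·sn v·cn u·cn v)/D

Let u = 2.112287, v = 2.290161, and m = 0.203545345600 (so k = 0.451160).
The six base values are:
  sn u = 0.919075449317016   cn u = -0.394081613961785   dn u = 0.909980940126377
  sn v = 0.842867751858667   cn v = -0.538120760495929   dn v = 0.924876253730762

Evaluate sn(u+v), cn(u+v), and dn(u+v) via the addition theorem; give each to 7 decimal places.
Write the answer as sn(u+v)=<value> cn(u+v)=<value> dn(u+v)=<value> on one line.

sn(u+v)=-0.8653810 cn(u+v)=-0.5011144 dn(u+v)=0.9206346

m = k² = 0.2035453456
D = 1 − m·sn²u·sn²v = 0.8778531188097593
sn(u+v) = (sn u·cn v·dn v + sn v·cn u·dn u)/D = -0.7596774311692558/0.8778531188097593 = -0.8653810243327125
cn(u+v) = (cn u·cn v − sn u·sn v·dn u·dn v)/D = -0.4399048746900879/0.8778531188097593 = -0.5011144407466874
dn(u+v) = (dn u·dn v − m·sn u·sn v·cn u·cn v)/D = 0.8081819625742206/0.8778531188097593 = 0.9206346087486678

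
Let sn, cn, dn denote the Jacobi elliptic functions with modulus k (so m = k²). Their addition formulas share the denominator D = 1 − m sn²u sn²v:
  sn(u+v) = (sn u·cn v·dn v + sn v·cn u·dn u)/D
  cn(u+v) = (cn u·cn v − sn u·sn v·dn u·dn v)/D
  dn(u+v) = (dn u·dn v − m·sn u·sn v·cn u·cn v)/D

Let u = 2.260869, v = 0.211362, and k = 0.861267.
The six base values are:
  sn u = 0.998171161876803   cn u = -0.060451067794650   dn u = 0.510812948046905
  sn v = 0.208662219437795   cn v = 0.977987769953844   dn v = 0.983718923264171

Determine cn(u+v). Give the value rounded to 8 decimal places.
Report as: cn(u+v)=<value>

m = k² = 0.741780845289
D = 1 − m·sn²u·sn²v = 0.9678209442280147
cn(u+v) = (cn u·cn v − sn u·sn v·dn u·dn v)/D = -0.1637806540507116/0.9678209442280147 = -0.1692261931584378

cn(u+v)=-0.16922619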